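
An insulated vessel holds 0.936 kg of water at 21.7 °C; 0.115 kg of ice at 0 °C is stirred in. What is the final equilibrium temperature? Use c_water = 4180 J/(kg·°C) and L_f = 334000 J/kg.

T_f ≈ 10.6 °C

Let T be the final temperature. ΣQ_i = 0:
latent heat to melt: 0.115×334000 = 38410; warm the meltwater: 480.7 T; water: 3912.5(T − 21.7)
4393.2 T = 84901 − 38410 = 46491
T ≈ 10.58 °C — above 0 °C, consistent with complete melting.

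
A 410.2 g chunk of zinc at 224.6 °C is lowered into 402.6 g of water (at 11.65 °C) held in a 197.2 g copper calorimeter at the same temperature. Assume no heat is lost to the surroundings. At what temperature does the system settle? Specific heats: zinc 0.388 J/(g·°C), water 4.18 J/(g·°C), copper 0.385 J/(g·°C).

T_f ≈ 29.3 °C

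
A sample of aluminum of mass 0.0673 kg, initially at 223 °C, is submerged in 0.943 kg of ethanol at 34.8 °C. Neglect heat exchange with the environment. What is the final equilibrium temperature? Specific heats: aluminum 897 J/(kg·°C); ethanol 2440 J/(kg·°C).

T_f ≈ 39.6 °C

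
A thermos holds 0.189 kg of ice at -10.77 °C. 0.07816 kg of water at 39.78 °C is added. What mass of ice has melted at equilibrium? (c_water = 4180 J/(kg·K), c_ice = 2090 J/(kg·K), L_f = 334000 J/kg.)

m_melted ≈ 0.0262 kg

Heat available from the water dropping to 0 °C: 0.07816·4180·39.78 = 12996 J.
Of that, 0.189·2090·10.77 = 4254.3 J goes to bring the ice to 0 °C, leaving 8742.2 J.
Melting all 0.189 kg of ice would need 0.189·334000 = 63126 J.
That's not enough to melt it all — equilibrium is at 0 °C with ice remaining.
m_melt = 8742.2 / L_f = 0.02617 kg.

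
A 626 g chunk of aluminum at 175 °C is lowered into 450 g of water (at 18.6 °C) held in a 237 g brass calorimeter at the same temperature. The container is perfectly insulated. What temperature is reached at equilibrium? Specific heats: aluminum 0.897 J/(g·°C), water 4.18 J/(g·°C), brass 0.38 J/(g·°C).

T_f ≈ 53.3 °C

Conservation of energy gives ΣQ = 0:
626*0.897*(T − 175) + 450*4.18*(T − 18.6) + 237*0.38*(T − 18.6) = 0
2532.6 T = 134928
T = 134928 / 2532.6 = 53.3 °C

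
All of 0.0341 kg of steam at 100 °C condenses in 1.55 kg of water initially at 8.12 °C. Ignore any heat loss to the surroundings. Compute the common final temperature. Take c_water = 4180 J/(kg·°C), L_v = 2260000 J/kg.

T_f ≈ 21.7 °C

Conservation of energy gives ΣQ = 0:
steam→water at 100 °C releases m L_v = 0.0341×2260000 = 77066
  condensate cools 100→T: 0.0341×4180×(T − 100) = 142.54(T − 100)
  original water: 6479(T − 8.12)
6621.5 T = 77066 + 14254 + 52609 = 143929
T ≈ 21.74 °C, under the boiling point, so the assumption holds.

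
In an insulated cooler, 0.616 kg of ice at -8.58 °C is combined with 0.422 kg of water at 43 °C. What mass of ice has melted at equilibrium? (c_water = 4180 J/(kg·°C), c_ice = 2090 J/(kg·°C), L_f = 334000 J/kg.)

m_melted ≈ 0.194 kg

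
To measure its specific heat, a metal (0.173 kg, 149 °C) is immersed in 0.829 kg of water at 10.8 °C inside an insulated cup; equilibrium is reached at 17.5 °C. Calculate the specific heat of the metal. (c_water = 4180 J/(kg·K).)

c ≈ 1020 J/(kg·K)

m_s c (T_s − T_f) = m_water c_water (T_f − T_0):
0.173×c×(149 − 17.5) = 0.829×4180×(17.5 − 10.8)
22.75 c = 23217  ⇒  c ≈ 1021 J/(kg·K)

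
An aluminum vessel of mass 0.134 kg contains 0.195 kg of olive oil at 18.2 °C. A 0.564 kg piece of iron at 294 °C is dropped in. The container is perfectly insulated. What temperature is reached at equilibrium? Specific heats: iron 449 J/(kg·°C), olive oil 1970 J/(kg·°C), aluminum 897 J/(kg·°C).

Net heat exchanged in the isolated system is zero:
0.564×449×(T − 294) + 0.195×1970×(T − 18.2) + 0.134×897×(T − 18.2) = 0
(253.24 + 384.15 + 120.2) T = 253.24×294 + 384.15×18.2 + 120.2×18.2
T ≈ 110.39 °C

T_f ≈ 110.4 °C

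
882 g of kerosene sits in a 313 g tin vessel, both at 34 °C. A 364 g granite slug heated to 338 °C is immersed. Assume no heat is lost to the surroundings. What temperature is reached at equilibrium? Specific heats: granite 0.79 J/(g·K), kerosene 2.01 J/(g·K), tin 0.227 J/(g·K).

T_f ≈ 75.0 °C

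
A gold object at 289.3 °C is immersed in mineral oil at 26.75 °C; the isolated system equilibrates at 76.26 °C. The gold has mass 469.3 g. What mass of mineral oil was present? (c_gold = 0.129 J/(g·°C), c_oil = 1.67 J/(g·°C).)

|Q_gold| = |Q_oil|:
469.3·0.129·(289.3 − 76.26) = m·1.67·(76.26 − 26.75)
82.68 m = 12897  ⇒  m ≈ 156 g

m ≈ 156 g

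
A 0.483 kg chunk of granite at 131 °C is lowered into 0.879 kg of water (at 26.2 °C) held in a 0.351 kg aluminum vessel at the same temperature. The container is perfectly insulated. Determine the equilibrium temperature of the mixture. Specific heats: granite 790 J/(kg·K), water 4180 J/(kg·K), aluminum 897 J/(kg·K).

Heat gained plus heat lost sum to zero:
0.483×790×(T − 131) + 0.879×4180×(T − 26.2) + 0.351×897×(T − 26.2) = 0
4370.6 T = 154499
T = 154499/4370.6 ≈ 35.35 °C

T_f ≈ 35.3 °C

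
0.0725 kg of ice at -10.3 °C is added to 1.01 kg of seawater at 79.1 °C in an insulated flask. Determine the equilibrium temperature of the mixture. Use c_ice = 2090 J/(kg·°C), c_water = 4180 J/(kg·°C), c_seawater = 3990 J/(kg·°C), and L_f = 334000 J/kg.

Let T be the final temperature. ΣQ_i = 0:
warm ice to 0 °C: 0.0725·2090·(0 − (-10.3)) = 1560.7
  latent heat to melt: 0.0725·334000 = 24215
  meltwater 0→T: 0.0725·4180·T = 303.05 T
  seawater cools: 1.01·3990·(T − 79.1) = 4029.9(T − 79.1)
4332.9 T = 318765 − 25776 = 292989
T ≈ 67.62 °C (positive, so assuming full melt was valid).

T_f ≈ 67.6 °C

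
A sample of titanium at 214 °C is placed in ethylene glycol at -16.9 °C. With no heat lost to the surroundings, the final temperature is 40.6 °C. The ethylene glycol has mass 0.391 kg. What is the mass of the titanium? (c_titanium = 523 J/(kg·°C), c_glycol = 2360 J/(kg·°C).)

m ≈ 0.585 kg

|Q_titanium| = |Q_glycol|:
m×523×(214 − 40.6) = 0.391×2360×(40.6 − (-16.9))
90688 m = 53059  ⇒  m ≈ 0.5851 kg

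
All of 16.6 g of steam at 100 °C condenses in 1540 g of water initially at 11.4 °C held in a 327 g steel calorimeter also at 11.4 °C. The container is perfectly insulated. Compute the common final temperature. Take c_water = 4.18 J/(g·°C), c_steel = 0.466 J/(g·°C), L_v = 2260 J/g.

Taking heat into each body as positive, Σ m c ΔT = 0:
steam→water at 100 °C releases m L_v = 16.6×2260 = 37516; condensed water 100 °C→T: 69.39(T − 100); original water: 6437.2(T − 11.4); cup: 152.38(T − 11.4)
6659 T = 37516 + 6938.8 + 75121 = 119576
T ≈ 17.96 °C (< 100 °C, so full condensation is consistent).

T_f ≈ 18.0 °C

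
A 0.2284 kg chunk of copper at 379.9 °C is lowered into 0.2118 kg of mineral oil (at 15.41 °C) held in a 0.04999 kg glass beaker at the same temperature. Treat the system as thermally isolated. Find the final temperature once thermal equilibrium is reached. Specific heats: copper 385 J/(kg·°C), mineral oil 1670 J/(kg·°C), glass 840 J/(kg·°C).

Conservation of energy gives ΣQ = 0:
0.2284×385×(T − 379.9) + 0.2118×1670×(T − 15.41) + 0.04999×840×(T − 15.41) = 0
483.63 T = 39504
T ≈ 81.68 °C

T_f ≈ 81.7 °C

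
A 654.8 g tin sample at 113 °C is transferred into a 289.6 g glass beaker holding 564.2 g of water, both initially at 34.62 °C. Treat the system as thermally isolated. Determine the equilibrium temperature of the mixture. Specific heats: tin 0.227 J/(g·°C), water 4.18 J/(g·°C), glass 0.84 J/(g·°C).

T_f ≈ 38.9 °C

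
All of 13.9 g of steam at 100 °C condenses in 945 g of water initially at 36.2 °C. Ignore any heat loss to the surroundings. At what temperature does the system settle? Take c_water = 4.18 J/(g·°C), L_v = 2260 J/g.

T_f ≈ 45.0 °C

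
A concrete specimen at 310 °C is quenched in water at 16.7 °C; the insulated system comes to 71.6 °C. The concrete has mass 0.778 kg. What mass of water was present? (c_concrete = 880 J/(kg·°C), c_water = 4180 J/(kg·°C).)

Let T be the final temperature. ΣQ_i = 0:
0.778×880×(71.6 − 310) + m×4180×(71.6 − 16.7) = 0
229482 m = 163218
m = 163218/229482 ≈ 0.7112 kg

m ≈ 0.711 kg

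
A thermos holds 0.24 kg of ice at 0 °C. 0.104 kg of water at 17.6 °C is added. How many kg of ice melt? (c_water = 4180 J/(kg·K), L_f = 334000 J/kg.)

m_melted ≈ 0.0229 kg

Water can give up m c ΔT = 0.104×4180×17.6 = 7651.1 J before reaching 0 °C.
To melt every bit of ice: 0.24×334000 = 80160 J.
Since 7651.1 < 80160 J, not all the ice melts; equilibrium is at 0 °C.
m_melt = 7651.1 / L_f = 0.02291 kg.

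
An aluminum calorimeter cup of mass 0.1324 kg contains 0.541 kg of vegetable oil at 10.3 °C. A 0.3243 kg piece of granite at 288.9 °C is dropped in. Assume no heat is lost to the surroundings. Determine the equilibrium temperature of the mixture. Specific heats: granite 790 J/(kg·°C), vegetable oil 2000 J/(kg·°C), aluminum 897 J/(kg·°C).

T_f ≈ 59.3 °C

T_f = Σ m_i c_i T_i / Σ m_i c_i:
T_f = (256.2·288.9 + 1082·10.3 + 118.76·10.3) / (256.2 + 1082 + 118.76)
    = 86383 / 1457 ≈ 59.29 °C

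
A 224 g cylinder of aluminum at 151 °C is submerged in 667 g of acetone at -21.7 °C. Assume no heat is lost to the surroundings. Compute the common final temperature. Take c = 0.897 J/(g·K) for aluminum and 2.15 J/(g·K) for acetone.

Setting the total heat transfer to zero:
224×0.897×(T − 151) + 667×2.15×(T − (-21.7)) = 0
(200.93 + 1434) T = 200.93×151 + 1434×(-21.7)
T = -778.76/1635 ≈ -0.48 °C

T_f ≈ -0.5 °C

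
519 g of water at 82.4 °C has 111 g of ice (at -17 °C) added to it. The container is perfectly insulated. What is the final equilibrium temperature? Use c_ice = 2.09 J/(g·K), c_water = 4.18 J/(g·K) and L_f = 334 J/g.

T_f ≈ 52.3 °C

Energy conservation, ΣQ = 0:
warm ice to 0 °C: 111×2.09×(0 − (-17)) = 3943.8
  fusion: m_ice L_f = 111×334 = 37074
  meltwater 0→T: 111×4.18×T = 463.98 T
  water cools: 519×4.18×(T − 82.4) = 2169.4(T − 82.4)
2633.4 T = 178760 − 41018 = 137742
T ≈ 52.31 °C. Since T > 0 °C, the all-ice-melts assumption holds.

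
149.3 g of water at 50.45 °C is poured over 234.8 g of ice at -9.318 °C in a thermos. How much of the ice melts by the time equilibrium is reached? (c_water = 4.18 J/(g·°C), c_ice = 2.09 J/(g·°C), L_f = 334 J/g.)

m_melted ≈ 80.6 g

Heat available from the water dropping to 0 °C: 149.3×4.18×50.45 = 31485 J.
Warming the ice to 0 °C takes 234.8×2.09×9.318 = 4572.6 J, leaving 26912 J for melting.
Melting all 234.8 g of ice would need 234.8×334 = 78423 J.
Since 26912 < 78423 J, not all the ice melts; equilibrium is at 0 °C.
Mass melted = 26912/334 ≈ 80.57 g.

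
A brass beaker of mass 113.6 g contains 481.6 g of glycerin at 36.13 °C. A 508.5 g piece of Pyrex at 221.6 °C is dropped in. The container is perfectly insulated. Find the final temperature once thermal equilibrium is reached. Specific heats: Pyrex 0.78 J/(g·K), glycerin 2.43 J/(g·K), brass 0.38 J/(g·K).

T_f ≈ 81.8 °C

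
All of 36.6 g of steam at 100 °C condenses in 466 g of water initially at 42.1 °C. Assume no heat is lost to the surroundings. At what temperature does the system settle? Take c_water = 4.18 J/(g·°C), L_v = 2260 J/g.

T_f ≈ 85.7 °C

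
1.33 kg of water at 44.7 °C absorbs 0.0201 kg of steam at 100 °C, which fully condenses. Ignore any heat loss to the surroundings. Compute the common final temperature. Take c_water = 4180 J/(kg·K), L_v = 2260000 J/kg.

T_f ≈ 53.6 °C

Net heat exchanged in the isolated system is zero:
latent heat released on condensation: 0.0201·2260000 = 45426
  condensed water 100 °C→T: 84.02(T − 100)
  water warms: 1.33·4180·(T − 44.7) = 5559.4(T − 44.7)
5643.4 T = 45426 + 8401.8 + 248505 = 302333
T ≈ 53.57 °C, under the boiling point, so the assumption holds.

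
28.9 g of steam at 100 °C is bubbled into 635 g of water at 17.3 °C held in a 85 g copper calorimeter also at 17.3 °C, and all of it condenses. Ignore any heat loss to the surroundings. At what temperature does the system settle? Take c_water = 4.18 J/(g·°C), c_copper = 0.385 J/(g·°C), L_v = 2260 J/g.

Energy balance with sensible and latent terms:
condense steam: −28.9×2260 = −65314
  condensate cools 100→T: 28.9×4.18×(T − 100) = 120.8(T − 100)
  original water: 2654.3(T − 17.3)
  cup: 32.73(T − 17.3)
2807.8 T = 65314 + 12080 + 46486 = 123880
T ≈ 44.12 °C, under the boiling point, so the assumption holds.

T_f ≈ 44.1 °C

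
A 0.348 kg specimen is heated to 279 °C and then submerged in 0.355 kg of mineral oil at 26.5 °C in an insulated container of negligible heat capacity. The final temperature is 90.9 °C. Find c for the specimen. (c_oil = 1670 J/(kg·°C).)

Taking heat into each body as positive, Σ m c ΔT = 0:
0.348×c×(90.9 − 279) + 0.355×1670×(90.9 − 26.5) = 0
-65.46 c = -38180
c = -38180/-65.46 ≈ 583.3 J/(kg·°C)

c ≈ 583 J/(kg·°C)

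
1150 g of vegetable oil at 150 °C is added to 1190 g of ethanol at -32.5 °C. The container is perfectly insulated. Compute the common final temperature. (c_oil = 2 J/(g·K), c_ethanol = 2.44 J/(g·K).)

T_f ≈ 48.2 °C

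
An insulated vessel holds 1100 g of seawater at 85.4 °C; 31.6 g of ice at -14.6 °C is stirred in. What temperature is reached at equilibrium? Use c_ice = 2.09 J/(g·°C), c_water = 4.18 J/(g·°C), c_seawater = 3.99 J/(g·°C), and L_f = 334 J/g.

T_f ≈ 80.4 °C

Heat gained plus heat lost sum to zero:
warm ice to 0 °C: 31.6×2.09×(0 − (-14.6)) = 964.24; melt ice: 31.6×334 = 10554; warm the meltwater: 132.09 T; seawater: 4389(T − 85.4)
4521.1 T = 374821 − 11519 = 363302
T ≈ 80.36 °C. Since T > 0 °C, the all-ice-melts assumption holds.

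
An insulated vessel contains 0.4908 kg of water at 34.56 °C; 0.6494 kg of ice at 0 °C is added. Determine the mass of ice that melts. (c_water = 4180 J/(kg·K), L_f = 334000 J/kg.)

Heat available from the water dropping to 0 °C: 0.4908×4180×34.56 = 70901 J.
Fully melting the ice requires m_ice L_f = 0.6494×334000 = 216900 J.
That's not enough to melt it all — equilibrium is at 0 °C with ice remaining.
m_melted×334000 = 70901  ⇒  m_melted ≈ 0.2123 kg.

m_melted ≈ 0.212 kg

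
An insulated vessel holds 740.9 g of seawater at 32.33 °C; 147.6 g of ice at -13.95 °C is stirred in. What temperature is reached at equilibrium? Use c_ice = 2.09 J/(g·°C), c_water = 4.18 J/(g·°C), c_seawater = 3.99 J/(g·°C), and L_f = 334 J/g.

T_f ≈ 11.7 °C

Taking heat into each body as positive, Σ m c ΔT = 0:
warm ice to 0 °C: 147.6·2.09·(0 − (-13.95)) = 4303.4; latent heat to melt: 147.6·334 = 49298; meltwater 0→T: 147.6·4.18·T = 616.97 T; seawater: 2956.2(T − 32.33)
3573.2 T = 95574 − 53602 = 41972
T ≈ 11.75 °C. Since T > 0 °C, the all-ice-melts assumption holds.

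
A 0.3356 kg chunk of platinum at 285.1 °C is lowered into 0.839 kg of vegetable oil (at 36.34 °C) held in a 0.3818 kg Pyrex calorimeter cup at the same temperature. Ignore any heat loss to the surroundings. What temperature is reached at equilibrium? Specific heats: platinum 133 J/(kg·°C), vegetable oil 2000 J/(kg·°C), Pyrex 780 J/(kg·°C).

T_f ≈ 41.8 °C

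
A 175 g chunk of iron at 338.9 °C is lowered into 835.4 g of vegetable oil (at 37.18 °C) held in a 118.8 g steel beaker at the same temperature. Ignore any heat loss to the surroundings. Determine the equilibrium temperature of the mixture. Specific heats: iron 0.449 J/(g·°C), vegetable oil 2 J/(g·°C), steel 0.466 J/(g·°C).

Conservation of energy gives ΣQ = 0:
175*0.449*(T − 338.9) + 835.4*2*(T − 37.18) + 118.8*0.466*(T − 37.18) = 0
78.58(T − 338.9) + 1670.8(T − 37.18) + 55.36(T − 37.18) = 0
1804.7 T = 90808
T = 90808 / 1804.7 = 50.3 °C

T_f ≈ 50.3 °C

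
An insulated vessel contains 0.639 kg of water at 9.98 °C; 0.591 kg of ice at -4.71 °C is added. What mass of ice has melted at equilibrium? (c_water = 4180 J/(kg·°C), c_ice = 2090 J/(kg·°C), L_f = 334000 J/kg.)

m_melted ≈ 0.0624 kg

Water can give up m c ΔT = 0.639×4180×9.98 = 26657 J before reaching 0 °C.
Of that, 0.591×2090×4.71 = 5817.7 J goes to bring the ice to 0 °C, leaving 20839 J.
Fully melting the ice requires m_ice L_f = 0.591×334000 = 197394 J.
That's not enough to melt it all — equilibrium is at 0 °C with ice remaining.
m_melted×334000 = 20839  ⇒  m_melted ≈ 0.06239 kg.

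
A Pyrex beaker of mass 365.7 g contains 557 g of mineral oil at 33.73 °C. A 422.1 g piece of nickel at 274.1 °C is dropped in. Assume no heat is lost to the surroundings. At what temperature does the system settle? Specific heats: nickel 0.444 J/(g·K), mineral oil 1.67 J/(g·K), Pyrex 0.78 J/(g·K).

T_f ≈ 65.8 °C

Taking heat into each body as positive, Σ m c ΔT = 0:
422.1·0.444·(T − 274.1) + 557·1.67·(T − 33.73) + 365.7·0.78·(T − 33.73) = 0
187.41(T − 274.1) + 930.19(T − 33.73) + 285.25(T − 33.73) = 0
1402.8 T = 92366
T = 92366/1402.8 ≈ 65.84 °C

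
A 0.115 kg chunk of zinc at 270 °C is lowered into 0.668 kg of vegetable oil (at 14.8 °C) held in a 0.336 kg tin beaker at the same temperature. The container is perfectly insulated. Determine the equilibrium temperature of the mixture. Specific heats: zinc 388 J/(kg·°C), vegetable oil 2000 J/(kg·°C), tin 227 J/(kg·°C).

T_f ≈ 22.6 °C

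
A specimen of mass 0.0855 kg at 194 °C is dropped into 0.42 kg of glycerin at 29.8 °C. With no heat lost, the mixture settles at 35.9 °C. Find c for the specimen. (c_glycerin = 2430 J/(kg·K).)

c ≈ 461 J/(kg·K)

Heat lost by the specimen = heat gained by the glycerin:
0.0855×c×(194 − 35.9) = 0.42×2430×(35.9 − 29.8)
13.52 c = 6225.7  ⇒  c ≈ 460.6 J/(kg·K)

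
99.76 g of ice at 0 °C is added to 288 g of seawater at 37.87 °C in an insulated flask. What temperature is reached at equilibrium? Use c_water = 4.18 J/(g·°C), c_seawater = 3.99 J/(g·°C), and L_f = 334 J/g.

T_f ≈ 6.5 °C

Setting the total heat transfer to zero:
fusion: m_ice L_f = 99.76·334 = 33320; meltwater 0→T: 99.76·4.18·T = 417 T; seawater: 1149.1(T − 37.87)
1566.1 T = 43517 − 33320 = 10197
T ≈ 6.51 °C (positive, so assuming full melt was valid).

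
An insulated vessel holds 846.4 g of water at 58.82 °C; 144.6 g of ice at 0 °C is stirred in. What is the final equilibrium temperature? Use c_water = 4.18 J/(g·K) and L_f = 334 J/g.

Energy balance with sensible and latent terms:
latent heat to melt: 144.6×334 = 48296
  meltwater 0→T: 144.6×4.18×T = 604.43 T
  water: 3538(T − 58.82)
4142.4 T = 208102 − 48296 = 159806
T ≈ 38.58 °C (positive, so assuming full melt was valid).

T_f ≈ 38.6 °C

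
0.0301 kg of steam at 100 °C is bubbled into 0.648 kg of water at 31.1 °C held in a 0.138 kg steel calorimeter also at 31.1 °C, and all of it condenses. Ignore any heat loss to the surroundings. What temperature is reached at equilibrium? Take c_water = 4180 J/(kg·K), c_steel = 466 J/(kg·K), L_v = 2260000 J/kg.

Energy balance with sensible and latent terms:
steam→water at 100 °C releases m L_v = 0.0301×2260000 = 68026; condensate cools 100→T: 0.0301×4180×(T − 100) = 125.82(T − 100); original water: 2708.6(T − 31.1); cup: 64.31(T − 31.1)
2898.8 T = 68026 + 12582 + 86239 = 166846
T ≈ 57.56 °C (< 100 °C, so full condensation is consistent).

T_f ≈ 57.6 °C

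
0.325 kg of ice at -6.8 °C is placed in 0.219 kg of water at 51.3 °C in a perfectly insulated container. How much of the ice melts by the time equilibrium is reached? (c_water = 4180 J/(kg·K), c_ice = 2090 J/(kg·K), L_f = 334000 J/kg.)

m_melted ≈ 0.127 kg

Heat available from the water dropping to 0 °C: 0.219·4180·51.3 = 46961 J.
Of that, 0.325·2090·6.8 = 4618.9 J goes to bring the ice to 0 °C, leaving 42342 J.
To melt every bit of ice: 0.325·334000 = 108550 J.
Since 42342 < 108550 J, not all the ice melts; equilibrium is at 0 °C.
m_melt = 42342 / L_f = 0.1268 kg.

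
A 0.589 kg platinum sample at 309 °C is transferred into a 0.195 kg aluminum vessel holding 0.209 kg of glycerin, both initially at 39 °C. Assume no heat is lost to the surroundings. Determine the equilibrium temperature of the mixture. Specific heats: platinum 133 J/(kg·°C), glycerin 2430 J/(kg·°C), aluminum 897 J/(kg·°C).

Conservation of energy gives ΣQ = 0:
0.589×133×(T − 309) + 0.209×2430×(T − 39) + 0.195×897×(T − 39) = 0
761.12 T = 50835
T ≈ 66.79 °C

T_f ≈ 66.8 °C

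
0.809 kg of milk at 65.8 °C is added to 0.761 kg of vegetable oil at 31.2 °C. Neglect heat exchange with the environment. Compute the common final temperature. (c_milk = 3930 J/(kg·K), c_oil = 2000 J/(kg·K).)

T_f ≈ 54.6 °C

T_f is the heat-capacity-weighted average of the initial temperatures:
T_f = (3179.4·65.8 + 1522·31.2) / (3179.4 + 1522)
    = 256689 / 4701.4 ≈ 54.60 °C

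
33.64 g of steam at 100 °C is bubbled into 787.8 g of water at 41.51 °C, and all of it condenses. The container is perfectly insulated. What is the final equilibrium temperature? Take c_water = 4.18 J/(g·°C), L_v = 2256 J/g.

T_f ≈ 66.0 °C

Taking heat into each body as positive, Σ m c ΔT = 0:
condense steam: −33.64×2256 = −75892
  condensed water 100 °C→T: 140.62(T − 100)
  original water: 3293(T − 41.51)
3433.6 T = 75892 + 14062 + 136693 = 226646
T ≈ 66.01 °C (< 100 °C, so full condensation is consistent).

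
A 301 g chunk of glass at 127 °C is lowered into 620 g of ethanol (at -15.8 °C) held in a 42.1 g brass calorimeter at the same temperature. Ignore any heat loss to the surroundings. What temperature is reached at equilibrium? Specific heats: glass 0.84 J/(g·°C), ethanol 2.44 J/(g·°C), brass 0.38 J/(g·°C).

T_f ≈ 4.5 °C

T_f is the heat-capacity-weighted average of the initial temperatures:
T_f = (252.84×127 + 1512.8×(-15.8) + 16×(-15.8)) / (252.84 + 1512.8 + 16)
    = 7955.7 / 1781.6 ≈ 4.47 °C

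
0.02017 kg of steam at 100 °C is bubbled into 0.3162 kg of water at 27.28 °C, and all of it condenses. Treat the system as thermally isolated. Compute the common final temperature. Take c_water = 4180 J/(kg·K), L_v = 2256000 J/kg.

Energy balance with sensible and latent terms:
latent heat released on condensation: 0.02017×2256000 = 45504; condensate cools 100→T: 0.02017×4180×(T − 100) = 84.31(T − 100); water warms: 0.3162×4180×(T − 27.28) = 1321.7(T − 27.28)
1406 T = 45504 + 8431.1 + 36056 = 89991
T ≈ 64.00 °C, under the boiling point, so the assumption holds.

T_f ≈ 64.0 °C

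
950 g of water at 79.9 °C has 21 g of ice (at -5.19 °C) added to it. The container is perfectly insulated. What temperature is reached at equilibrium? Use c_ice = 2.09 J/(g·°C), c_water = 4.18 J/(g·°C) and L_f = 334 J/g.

T_f ≈ 76.4 °C

Sum of m c ΔT and latent-heat terms is zero:
warm ice to 0 °C: 21×2.09×(0 − (-5.19)) = 227.79
  fusion: m_ice L_f = 21×334 = 7014
  warm the meltwater: 87.78 T
  water: 3971(T − 79.9)
4058.8 T = 317283 − 7241.8 = 310041
T ≈ 76.39 °C (positive, so assuming full melt was valid).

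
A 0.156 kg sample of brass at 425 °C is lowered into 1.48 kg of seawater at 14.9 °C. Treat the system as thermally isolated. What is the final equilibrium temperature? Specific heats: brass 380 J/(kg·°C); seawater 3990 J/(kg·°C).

T_f ≈ 19.0 °C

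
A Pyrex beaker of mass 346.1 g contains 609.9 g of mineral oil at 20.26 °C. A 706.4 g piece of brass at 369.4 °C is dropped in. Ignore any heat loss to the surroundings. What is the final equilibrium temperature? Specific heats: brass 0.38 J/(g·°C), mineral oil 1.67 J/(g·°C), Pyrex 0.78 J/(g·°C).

Heat gained plus heat lost sum to zero:
706.4×0.38×(T − 369.4) + 609.9×1.67×(T − 20.26) + 346.1×0.78×(T − 20.26) = 0
268.43(T − 369.4) + 1018.5(T − 20.26) + 269.96(T − 20.26) = 0
(268.43 + 1018.5 + 269.96) T = 268.43×369.4 + 1018.5×20.26 + 269.96×20.26
T = 125264 / 1556.9 = 80.5 °C

T_f ≈ 80.5 °C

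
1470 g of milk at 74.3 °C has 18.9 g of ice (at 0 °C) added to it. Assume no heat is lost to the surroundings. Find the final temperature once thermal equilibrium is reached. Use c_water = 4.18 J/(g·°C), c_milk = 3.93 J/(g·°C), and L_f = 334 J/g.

T_f ≈ 72.2 °C

Energy conservation, ΣQ = 0:
melt ice: 18.9·334 = 6312.6; meltwater 0→T: 18.9·4.18·T = 79 T; milk: 5777.1(T − 74.3)
5856.1 T = 429239 − 6312.6 = 422926
T ≈ 72.22 °C. Since T > 0 °C, the all-ice-melts assumption holds.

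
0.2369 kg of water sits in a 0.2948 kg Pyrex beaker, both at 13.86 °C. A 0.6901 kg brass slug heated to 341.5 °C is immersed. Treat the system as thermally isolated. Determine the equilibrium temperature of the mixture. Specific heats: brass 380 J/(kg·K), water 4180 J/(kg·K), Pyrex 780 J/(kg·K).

T_f ≈ 71.8 °C

Net heat exchanged in the isolated system is zero:
0.6901·380·(T − 341.5) + 0.2369·4180·(T − 13.86) + 0.2948·780·(T − 13.86) = 0
(262.24 + 990.24 + 229.94) T = 262.24·341.5 + 990.24·13.86 + 229.94·13.86
T = 106466/1482.4 ≈ 71.82 °C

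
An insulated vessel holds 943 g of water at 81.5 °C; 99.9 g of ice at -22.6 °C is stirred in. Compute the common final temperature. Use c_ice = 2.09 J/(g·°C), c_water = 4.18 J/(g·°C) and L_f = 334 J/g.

Sum of m c ΔT and latent-heat terms is zero:
warm ice to 0 °C: 99.9·2.09·(0 − (-22.6)) = 4718.7
  fusion: m_ice L_f = 99.9·334 = 33367
  warm the meltwater: 417.58 T
  water cools: 943·4.18·(T − 81.5) = 3941.7(T − 81.5)
4359.3 T = 321252 − 38085 = 283167
T ≈ 64.96 °C (positive, so assuming full melt was valid).

T_f ≈ 65.0 °C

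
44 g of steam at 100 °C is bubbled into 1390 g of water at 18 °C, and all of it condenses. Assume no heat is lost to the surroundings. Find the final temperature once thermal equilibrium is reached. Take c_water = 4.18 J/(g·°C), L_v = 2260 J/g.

T_f ≈ 37.1 °C

Energy conservation, ΣQ = 0:
condense steam: −44·2260 = −99440
  condensate cools 100→T: 44·4.18·(T − 100) = 183.92(T − 100)
  original water: 5810.2(T − 18)
5994.1 T = 99440 + 18392 + 104584 = 222416
T ≈ 37.11 °C, under the boiling point, so the assumption holds.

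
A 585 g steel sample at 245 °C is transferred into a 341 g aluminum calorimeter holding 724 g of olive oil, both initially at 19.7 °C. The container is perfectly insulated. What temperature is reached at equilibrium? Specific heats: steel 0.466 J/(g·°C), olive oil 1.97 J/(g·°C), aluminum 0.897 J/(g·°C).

T_f ≈ 50.3 °C

Conservation of energy gives ΣQ = 0:
585*0.466*(T − 245) + 724*1.97*(T − 19.7) + 341*0.897*(T − 19.7) = 0
2004.8 T = 100913
T ≈ 50.34 °C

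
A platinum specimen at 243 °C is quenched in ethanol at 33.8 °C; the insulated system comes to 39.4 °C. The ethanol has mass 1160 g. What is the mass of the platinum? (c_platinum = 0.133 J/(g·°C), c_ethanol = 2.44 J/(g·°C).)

m ≈ 585 g

Setting the total heat transfer to zero:
m×0.133×(39.4 − 243) + 1160×2.44×(39.4 − 33.8) = 0
-27.08 m = -15850
m = -15850/-27.08 ≈ 585.3 g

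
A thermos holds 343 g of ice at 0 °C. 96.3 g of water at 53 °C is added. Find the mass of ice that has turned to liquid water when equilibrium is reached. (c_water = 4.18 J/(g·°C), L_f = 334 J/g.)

m_melted ≈ 63.9 g

Water can give up m c ΔT = 96.3×4.18×53 = 21334 J before reaching 0 °C.
To melt every bit of ice: 343×334 = 114562 J.
That's not enough to melt it all — equilibrium is at 0 °C with ice remaining.
Mass melted = 21334/334 ≈ 63.88 g.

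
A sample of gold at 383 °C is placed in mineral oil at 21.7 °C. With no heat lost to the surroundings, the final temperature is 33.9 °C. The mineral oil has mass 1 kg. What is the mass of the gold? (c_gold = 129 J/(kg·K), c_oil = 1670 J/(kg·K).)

Setting the total heat transfer to zero:
m·129·(33.9 − 383) + 1·1670·(33.9 − 21.7) = 0
-45034 m = -20374
m = -20374/-45034 ≈ 0.4524 kg

m ≈ 0.452 kg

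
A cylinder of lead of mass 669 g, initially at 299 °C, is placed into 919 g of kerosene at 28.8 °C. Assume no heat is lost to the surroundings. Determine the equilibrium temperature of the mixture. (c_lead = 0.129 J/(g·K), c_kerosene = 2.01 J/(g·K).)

With ΣQ=0 the equilibrium temperature is the m·c-weighted mean:
T_f = (86.3×299 + 1847.2×28.8) / (86.3 + 1847.2)
    = 79003 / 1933.5 ≈ 40.86 °C

T_f ≈ 40.9 °C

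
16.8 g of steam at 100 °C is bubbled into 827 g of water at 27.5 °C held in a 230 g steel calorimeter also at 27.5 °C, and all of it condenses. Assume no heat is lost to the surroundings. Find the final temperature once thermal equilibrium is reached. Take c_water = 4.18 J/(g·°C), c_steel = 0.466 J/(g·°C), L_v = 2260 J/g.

Setting the total heat transfer to zero:
condense steam: −16.8·2260 = −37968; condensed water 100 °C→T: 70.22(T − 100); original water: 3456.9(T − 27.5); steel cup: 230·0.466·(T − 27.5) = 107.18(T − 27.5)
3634.3 T = 37968 + 7022.4 + 98011 = 143002
T ≈ 39.35 °C — below 100 °C, confirming all the steam condensed.

T_f ≈ 39.3 °C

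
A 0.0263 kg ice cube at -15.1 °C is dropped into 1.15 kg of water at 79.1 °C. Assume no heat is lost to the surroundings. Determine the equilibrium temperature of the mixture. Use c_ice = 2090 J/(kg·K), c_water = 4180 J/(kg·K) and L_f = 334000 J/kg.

Taking heat into each body as positive, Σ m c ΔT = 0:
ice -15.1→0 °C: 0.0263·2090·15.1 = 830; fusion: m_ice L_f = 0.0263·334000 = 8784.2; meltwater 0→T: 0.0263·4180·T = 109.93 T; water: 4807(T − 79.1)
4916.9 T = 380234 − 9614.2 = 370619
T ≈ 75.38 °C. Since T > 0 °C, the all-ice-melts assumption holds.

T_f ≈ 75.4 °C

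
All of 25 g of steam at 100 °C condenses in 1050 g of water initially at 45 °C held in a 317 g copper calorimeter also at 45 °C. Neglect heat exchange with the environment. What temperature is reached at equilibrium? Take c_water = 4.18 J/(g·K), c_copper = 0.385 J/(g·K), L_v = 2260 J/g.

T_f ≈ 58.5 °C

Conservation of energy gives ΣQ = 0:
condense steam: −25×2260 = −56500; condensate cools 100→T: 25×4.18×(T − 100) = 104.5(T − 100); water warms: 1050×4.18×(T − 45) = 4389(T − 45); copper cup: 317×0.385×(T − 45) = 122.05(T − 45)
4615.5 T = 56500 + 10450 + 202997 = 269947
T ≈ 58.49 °C, under the boiling point, so the assumption holds.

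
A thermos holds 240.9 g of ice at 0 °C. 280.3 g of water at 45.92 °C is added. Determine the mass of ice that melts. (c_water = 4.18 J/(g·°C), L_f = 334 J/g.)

Cooling the water to 0 °C releases 280.3·4.18·45.92 = 53802 J.
Fully melting the ice requires m_ice L_f = 240.9·334 = 80461 J.
That's not enough to melt it all — equilibrium is at 0 °C with ice remaining.
m_melted·334 = 53802  ⇒  m_melted ≈ 161.1 g.

m_melted ≈ 161 g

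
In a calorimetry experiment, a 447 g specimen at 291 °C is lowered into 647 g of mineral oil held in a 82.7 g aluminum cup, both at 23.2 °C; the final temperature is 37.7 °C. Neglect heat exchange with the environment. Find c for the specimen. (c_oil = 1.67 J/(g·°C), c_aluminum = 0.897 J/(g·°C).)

Energy conservation, ΣQ = 0:
447×c×(37.7 − 291) + 647×1.67×(37.7 − 23.2) + 82.7×0.897×(37.7 − 23.2) = 0
-113225 c = -16743
c = -16743/-113225 ≈ 0.1479 J/(g·°C)

c ≈ 0.148 J/(g·°C)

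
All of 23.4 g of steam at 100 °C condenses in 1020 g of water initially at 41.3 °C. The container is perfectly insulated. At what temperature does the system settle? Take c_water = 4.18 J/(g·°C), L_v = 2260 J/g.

T_f ≈ 54.7 °C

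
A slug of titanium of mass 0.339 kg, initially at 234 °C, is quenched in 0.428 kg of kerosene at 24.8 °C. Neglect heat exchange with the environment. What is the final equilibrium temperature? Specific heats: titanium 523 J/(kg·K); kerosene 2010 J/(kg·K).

T_f is the heat-capacity-weighted average of the initial temperatures:
T_f = (177.3×234 + 860.28×24.8) / (177.3 + 860.28)
    = 62822 / 1037.6 ≈ 60.55 °C

T_f ≈ 60.5 °C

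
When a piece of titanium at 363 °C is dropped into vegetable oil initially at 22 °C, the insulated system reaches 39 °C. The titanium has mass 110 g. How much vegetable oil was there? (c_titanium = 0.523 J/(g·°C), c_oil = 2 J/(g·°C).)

|Q_titanium| = |Q_oil|:
110·0.523·(363 − 39) = m·2·(39 − 22)
34 m = 18640  ⇒  m ≈ 548.2 g

m ≈ 548 g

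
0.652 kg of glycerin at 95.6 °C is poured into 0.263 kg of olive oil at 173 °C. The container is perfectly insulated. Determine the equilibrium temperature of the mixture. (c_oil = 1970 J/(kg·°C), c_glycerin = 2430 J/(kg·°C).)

T_f ≈ 114.7 °C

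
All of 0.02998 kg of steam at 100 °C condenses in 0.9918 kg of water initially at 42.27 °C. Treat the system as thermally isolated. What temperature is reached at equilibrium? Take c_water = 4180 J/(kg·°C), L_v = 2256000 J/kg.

T_f ≈ 59.8 °C

Sum of m c ΔT and latent-heat terms is zero:
condense steam: −0.02998·2256000 = −67635; condensate cools 100→T: 0.02998·4180·(T − 100) = 125.32(T − 100); original water: 4145.7(T − 42.27)
4271 T = 67635 + 12532 + 175240 = 255406
T ≈ 59.80 °C (< 100 °C, so full condensation is consistent).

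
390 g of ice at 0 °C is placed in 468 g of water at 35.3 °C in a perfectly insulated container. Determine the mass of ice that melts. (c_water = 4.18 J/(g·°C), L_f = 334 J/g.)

m_melted ≈ 207 g

Cooling the water to 0 °C releases 468·4.18·35.3 = 69055 J.
To melt every bit of ice: 390·334 = 130260 J.
69055 J < 130260 J, so only part of the ice melts and the system sits at 0 °C.
m_melt = 69055 / L_f = 206.8 g.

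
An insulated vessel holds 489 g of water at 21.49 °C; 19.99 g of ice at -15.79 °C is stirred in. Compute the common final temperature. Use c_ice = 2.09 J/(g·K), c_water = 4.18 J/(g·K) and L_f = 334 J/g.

Conservation of energy gives ΣQ = 0:
warm ice to 0 °C: 19.99×2.09×(0 − (-15.79)) = 659.69; latent heat to melt: 19.99×334 = 6676.7; meltwater 0→T: 19.99×4.18×T = 83.56 T; water: 2044(T − 21.49)
2127.6 T = 43926 − 7336.4 = 36590
T ≈ 17.20 °C. Since T > 0 °C, the all-ice-melts assumption holds.

T_f ≈ 17.2 °C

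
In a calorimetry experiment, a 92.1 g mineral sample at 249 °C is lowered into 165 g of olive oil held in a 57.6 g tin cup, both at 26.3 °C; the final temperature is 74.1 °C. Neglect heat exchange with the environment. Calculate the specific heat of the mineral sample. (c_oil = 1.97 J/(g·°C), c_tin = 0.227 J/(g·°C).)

c ≈ 1 J/(g·°C)

Heat gained plus heat lost sum to zero:
92.1·c·(74.1 − 249) + 165·1.97·(74.1 − 26.3) + 57.6·0.227·(74.1 − 26.3) = 0
-16108 c = -16162
c = -16162/-16108 ≈ 1.003 J/(g·°C)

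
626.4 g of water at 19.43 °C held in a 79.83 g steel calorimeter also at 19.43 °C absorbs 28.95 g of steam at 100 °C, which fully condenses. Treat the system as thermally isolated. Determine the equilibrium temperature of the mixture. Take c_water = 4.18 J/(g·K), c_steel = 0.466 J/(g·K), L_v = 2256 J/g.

T_f ≈ 46.5 °C

Sum of m c ΔT and latent-heat terms is zero:
steam→water at 100 °C releases m L_v = 28.95·2256 = 65311
  condensed water 100 °C→T: 121.01(T − 100)
  original water: 2618.4(T − 19.43)
  cup: 37.2(T − 19.43)
2776.6 T = 65311 + 12101 + 51597 = 129010
T ≈ 46.46 °C (< 100 °C, so full condensation is consistent).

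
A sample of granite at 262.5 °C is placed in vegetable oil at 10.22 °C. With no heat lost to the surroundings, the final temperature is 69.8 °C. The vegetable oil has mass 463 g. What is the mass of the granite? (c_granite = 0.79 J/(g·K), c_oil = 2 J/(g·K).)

m ≈ 362 g

Heat lost by the granite = heat gained by the oil:
m·0.79·(262.5 − 69.8) = 463·2·(69.8 − 10.22)
152.23 m = 55171  ⇒  m ≈ 362.4 g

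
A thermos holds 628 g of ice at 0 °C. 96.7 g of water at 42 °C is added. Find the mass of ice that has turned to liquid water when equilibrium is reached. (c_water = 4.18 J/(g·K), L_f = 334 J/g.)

Heat available from the water dropping to 0 °C: 96.7×4.18×42 = 16977 J.
To melt every bit of ice: 628×334 = 209752 J.
16977 J < 209752 J, so only part of the ice melts and the system sits at 0 °C.
Mass melted = 16977/334 ≈ 50.83 g.

m_melted ≈ 50.8 g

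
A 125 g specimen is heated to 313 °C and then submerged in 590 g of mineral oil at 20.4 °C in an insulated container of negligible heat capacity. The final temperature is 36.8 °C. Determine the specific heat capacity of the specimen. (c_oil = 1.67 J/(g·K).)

c ≈ 0.468 J/(g·K)

Taking heat into each body as positive, Σ m c ΔT = 0:
125·c·(36.8 − 313) + 590·1.67·(36.8 − 20.4) = 0
-34525 c = -16159
c = -16159/-34525 ≈ 0.468 J/(g·K)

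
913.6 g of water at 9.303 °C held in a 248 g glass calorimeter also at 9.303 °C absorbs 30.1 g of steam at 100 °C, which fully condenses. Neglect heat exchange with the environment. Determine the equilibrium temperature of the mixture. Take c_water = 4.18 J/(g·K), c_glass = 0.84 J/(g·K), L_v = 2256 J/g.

Energy balance with sensible and latent terms:
steam→water at 100 °C releases m L_v = 30.1×2256 = 67906
  condensed water 100 °C→T: 125.82(T − 100)
  original water: 3818.8(T − 9.303)
  glass cup: 248×0.84×(T − 9.303) = 208.32(T − 9.303)
4153 T = 67906 + 12582 + 37465 = 117952
T ≈ 28.40 °C, under the boiling point, so the assumption holds.

T_f ≈ 28.4 °C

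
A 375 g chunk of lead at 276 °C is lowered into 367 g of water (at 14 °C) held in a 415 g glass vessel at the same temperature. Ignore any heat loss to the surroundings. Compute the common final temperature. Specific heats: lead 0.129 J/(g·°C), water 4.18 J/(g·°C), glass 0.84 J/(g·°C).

T_f ≈ 20.6 °C

Energy conservation, ΣQ = 0:
375·0.129·(T − 276) + 367·4.18·(T − 14) + 415·0.84·(T − 14) = 0
48.38(T − 276) + 1534.1(T − 14) + 348.6(T − 14) = 0
(48.38 + 1534.1 + 348.6) T = 48.38·276 + 1534.1·14 + 348.6·14
T = 39709 / 1931 = 20.6 °C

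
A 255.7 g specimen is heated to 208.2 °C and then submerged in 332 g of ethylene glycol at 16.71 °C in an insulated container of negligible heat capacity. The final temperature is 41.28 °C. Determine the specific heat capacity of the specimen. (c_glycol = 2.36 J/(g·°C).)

c ≈ 0.451 J/(g·°C)

Energy conservation, ΣQ = 0:
255.7·c·(41.28 − 208.2) + 332·2.36·(41.28 − 16.71) = 0
-42681 c = -19251
c = -19251/-42681 ≈ 0.451 J/(g·°C)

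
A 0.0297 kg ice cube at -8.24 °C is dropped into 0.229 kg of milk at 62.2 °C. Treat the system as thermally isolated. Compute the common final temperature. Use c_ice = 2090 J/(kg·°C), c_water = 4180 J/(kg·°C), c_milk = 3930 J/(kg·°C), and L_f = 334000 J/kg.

Energy balance with sensible and latent terms:
warm ice to 0 °C: 0.0297·2090·(0 − (-8.24)) = 511.48; latent heat to melt: 0.0297·334000 = 9919.8; warm the meltwater: 124.15 T; milk cools: 0.229·3930·(T − 62.2) = 899.97(T − 62.2)
1024.1 T = 55978 − 10431 = 45547
T ≈ 44.47 °C (positive, so assuming full melt was valid).

T_f ≈ 44.5 °C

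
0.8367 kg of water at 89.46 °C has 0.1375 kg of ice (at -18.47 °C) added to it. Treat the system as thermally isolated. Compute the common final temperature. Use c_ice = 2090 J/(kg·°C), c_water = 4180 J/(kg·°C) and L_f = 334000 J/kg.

T_f ≈ 64.3 °C

Net heat exchanged in the isolated system is zero:
ice -18.47→0 °C: 0.1375·2090·18.47 = 5307.8
  fusion: m_ice L_f = 0.1375·334000 = 45925
  meltwater 0→T: 0.1375·4180·T = 574.75 T
  water cools: 0.8367·4180·(T − 89.46) = 3497.4(T − 89.46)
4072.2 T = 312878 − 51233 = 261645
T ≈ 64.25 °C. Since T > 0 °C, the all-ice-melts assumption holds.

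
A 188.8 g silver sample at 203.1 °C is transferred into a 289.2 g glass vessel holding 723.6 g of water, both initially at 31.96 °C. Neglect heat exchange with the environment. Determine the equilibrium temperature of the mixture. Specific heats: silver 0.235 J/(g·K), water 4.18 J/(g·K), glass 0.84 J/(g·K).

T_f ≈ 34.3 °C

Taking heat into each body as positive, Σ m c ΔT = 0:
188.8×0.235×(T − 203.1) + 723.6×4.18×(T − 31.96) + 289.2×0.84×(T − 31.96) = 0
44.37(T − 203.1) + 3024.6(T − 31.96) + 242.93(T − 31.96) = 0
(44.37 + 3024.6 + 242.93) T = 44.37×203.1 + 3024.6×31.96 + 242.93×31.96
T = 113443 / 3311.9 = 34.3 °C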